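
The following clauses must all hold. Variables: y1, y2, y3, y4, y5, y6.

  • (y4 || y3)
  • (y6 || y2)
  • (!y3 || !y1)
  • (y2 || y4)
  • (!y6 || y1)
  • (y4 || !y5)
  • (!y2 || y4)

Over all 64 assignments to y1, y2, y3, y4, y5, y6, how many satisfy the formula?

10

Split on y4, then y2.
  y4=1, y2=1: y5 free; 4 ways for (y1,y3,y6) × 2^1 = 8.
  y4=1, y2=0: remaining (y1,y3,y5,y6) ∈ {(1,0,0,1); (1,0,1,1)} — 2.
  y4=0, y2=1: a clause becomes empty — 0.
  y4=0, y2=0: a clause becomes empty — 0.
Total: 8 + 2 + 0 + 0 = 10.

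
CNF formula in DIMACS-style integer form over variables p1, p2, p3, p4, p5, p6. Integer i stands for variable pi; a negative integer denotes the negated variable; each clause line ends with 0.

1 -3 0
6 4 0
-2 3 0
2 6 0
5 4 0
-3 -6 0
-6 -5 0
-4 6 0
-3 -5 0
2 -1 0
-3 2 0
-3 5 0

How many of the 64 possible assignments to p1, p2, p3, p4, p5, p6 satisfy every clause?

1

The models are:
  p1=F p2=F p3=F p4=T p5=F p6=T
That's 1 in total.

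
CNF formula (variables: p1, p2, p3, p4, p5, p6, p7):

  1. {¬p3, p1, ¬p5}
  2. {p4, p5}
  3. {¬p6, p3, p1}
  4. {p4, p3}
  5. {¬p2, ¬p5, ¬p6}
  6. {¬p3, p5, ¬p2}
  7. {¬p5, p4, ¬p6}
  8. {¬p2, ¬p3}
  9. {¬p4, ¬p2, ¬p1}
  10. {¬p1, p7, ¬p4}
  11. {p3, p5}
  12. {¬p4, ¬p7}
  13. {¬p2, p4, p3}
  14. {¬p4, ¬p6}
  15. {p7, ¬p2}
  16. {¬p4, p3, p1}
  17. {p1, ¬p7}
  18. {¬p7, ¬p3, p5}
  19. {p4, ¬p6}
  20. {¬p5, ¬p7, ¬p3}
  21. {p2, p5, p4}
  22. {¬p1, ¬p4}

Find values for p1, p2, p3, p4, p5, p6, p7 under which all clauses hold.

p1 = 1, p2 = 0, p3 = 1, p4 = 0, p5 = 1, p6 = 0, p7 = 0

Check each clause:
  1. {¬p5, p1, ¬p3} — p1 is true.
  2. {p5, p4} — p5 is true.
  3. {p1, ¬p6, p3} — p1 is true.
  4. {p3, p4} — p3 is true.
  5. {¬p6, ¬p5, ¬p2} — ¬p6 is true.
  6. {¬p3, ¬p2, p5} — p5 is true.
  7. {¬p5, p4, ¬p6} — ¬p6 is true.
  8. {¬p2, ¬p3} — ¬p2 is true.
  9. {¬p4, ¬p2, ¬p1} — ¬p4 is true.
  10. {¬p4, p7, ¬p1} — ¬p4 is true.
  11. {p5, p3} — p3 is true.
  12. {¬p4, ¬p7} — ¬p7 is true.
  13. {p4, ¬p2, p3} — p3 is true.
  14. {¬p4, ¬p6} — ¬p6 is true.
  15. {¬p2, p7} — ¬p2 is true.
  16. {p3, ¬p4, p1} — p1 is true.
  17. {p1, ¬p7} — p1 is true.
  18. {¬p3, p5, ¬p7} — ¬p7 is true.
  19. {p4, ¬p6} — ¬p6 is true.
  20. {¬p5, ¬p7, ¬p3} — ¬p7 is true.
  21. {p5, p4, p2} — p5 is true.
  22. {¬p4, ¬p1} — ¬p4 is true.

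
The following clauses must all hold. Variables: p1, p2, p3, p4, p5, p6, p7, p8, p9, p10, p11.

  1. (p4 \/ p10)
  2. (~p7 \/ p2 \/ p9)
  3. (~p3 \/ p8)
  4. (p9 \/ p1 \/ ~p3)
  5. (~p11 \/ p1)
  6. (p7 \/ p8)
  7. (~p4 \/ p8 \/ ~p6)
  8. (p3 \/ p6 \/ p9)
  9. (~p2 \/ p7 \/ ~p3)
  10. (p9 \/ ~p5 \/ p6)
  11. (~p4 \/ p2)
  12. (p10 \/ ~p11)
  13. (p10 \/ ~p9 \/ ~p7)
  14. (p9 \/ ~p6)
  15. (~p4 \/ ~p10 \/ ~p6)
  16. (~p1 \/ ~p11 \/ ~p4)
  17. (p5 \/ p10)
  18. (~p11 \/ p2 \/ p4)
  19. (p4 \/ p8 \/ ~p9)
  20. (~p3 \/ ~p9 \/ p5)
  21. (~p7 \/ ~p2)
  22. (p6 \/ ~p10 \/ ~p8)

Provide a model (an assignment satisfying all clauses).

p1 = 0  p2 = 0  p3 = 0  p4 = 0  p5 = 0  p6 = 1  p7 = 0  p8 = 1  p9 = 1  p10 = 1  p11 = 0

Check each clause:
  1. (p10 \/ p4) — p10 is true.
  2. (~p7 \/ p9 \/ p2) — p9 is true.
  3. (p8 \/ ~p3) — p8 is true.
  4. (p9 \/ p1 \/ ~p3) — p9 is true.
  5. (p1 \/ ~p11) — ~p11 is true.
  6. (p8 \/ p7) — p8 is true.
  7. (~p6 \/ ~p4 \/ p8) — p8 is true.
  8. (p9 \/ p3 \/ p6) — p9 is true.
  9. (~p2 \/ p7 \/ ~p3) — ~p3 is true.
  10. (p6 \/ ~p5 \/ p9) — p9 is true.
  11. (~p4 \/ p2) — ~p4 is true.
  12. (p10 \/ ~p11) — p10 is true.
  13. (~p7 \/ p10 \/ ~p9) — ~p7 is true.
  14. (~p6 \/ p9) — p9 is true.
  15. (~p4 \/ ~p10 \/ ~p6) — ~p4 is true.
  16. (~p1 \/ ~p11 \/ ~p4) — ~p4 is true.
  17. (p5 \/ p10) — p10 is true.
  18. (p2 \/ p4 \/ ~p11) — ~p11 is true.
  19. (~p9 \/ p8 \/ p4) — p8 is true.
  20. (~p3 \/ ~p9 \/ p5) — ~p3 is true.
  21. (~p2 \/ ~p7) — ~p7 is true.
  22. (~p8 \/ p6 \/ ~p10) — p6 is true.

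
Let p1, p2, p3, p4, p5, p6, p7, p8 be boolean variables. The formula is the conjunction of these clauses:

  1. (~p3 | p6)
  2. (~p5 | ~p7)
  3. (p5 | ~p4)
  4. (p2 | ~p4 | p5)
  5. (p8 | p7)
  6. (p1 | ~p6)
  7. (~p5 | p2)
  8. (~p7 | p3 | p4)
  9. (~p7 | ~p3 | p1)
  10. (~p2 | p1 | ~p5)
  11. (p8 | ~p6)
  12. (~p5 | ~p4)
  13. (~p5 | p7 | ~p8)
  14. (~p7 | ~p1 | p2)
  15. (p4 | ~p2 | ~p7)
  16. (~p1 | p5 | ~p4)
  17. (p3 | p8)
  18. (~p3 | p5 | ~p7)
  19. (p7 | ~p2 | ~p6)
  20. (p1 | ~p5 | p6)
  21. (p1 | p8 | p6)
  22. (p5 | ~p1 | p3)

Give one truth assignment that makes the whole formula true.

p1 = True, p2 = False, p3 = True, p4 = False, p5 = False, p6 = True, p7 = False, p8 = True

Check each clause:
  1. (~p3 | p6) — p6 is true.
  2. (~p5 | ~p7) — ~p7 is true.
  3. (~p4 | p5) — ~p4 is true.
  4. (p2 | p5 | ~p4) — ~p4 is true.
  5. (p7 | p8) — p8 is true.
  6. (~p6 | p1) — p1 is true.
  7. (~p5 | p2) — ~p5 is true.
  8. (~p7 | p3 | p4) — ~p7 is true.
  9. (~p7 | p1 | ~p3) — ~p7 is true.
  10. (~p2 | p1 | ~p5) — p1 is true.
  11. (p8 | ~p6) — p8 is true.
  12. (~p4 | ~p5) — ~p5 is true.
  13. (p7 | ~p5 | ~p8) — ~p5 is true.
  14. (p2 | ~p1 | ~p7) — ~p7 is true.
  15. (~p7 | ~p2 | p4) — ~p7 is true.
  16. (p5 | ~p1 | ~p4) — ~p4 is true.
  17. (p8 | p3) — p8 is true.
  18. (~p3 | ~p7 | p5) — ~p7 is true.
  19. (p7 | ~p6 | ~p2) — ~p2 is true.
  20. (~p5 | p6 | p1) — p1 is true.
  21. (p8 | p1 | p6) — p8 is true.
  22. (~p1 | p3 | p5) — p3 is true.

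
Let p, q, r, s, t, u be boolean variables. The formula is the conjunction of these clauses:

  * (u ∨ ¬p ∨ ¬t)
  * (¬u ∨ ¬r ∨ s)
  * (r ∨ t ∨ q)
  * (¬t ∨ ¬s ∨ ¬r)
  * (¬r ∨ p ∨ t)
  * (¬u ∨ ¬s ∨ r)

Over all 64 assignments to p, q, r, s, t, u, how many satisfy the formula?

22

Case analysis on r and t:
  r=1, t=1: remaining (p,q,s,u) ∈ {(0,0,0,0); (0,1,0,0)} — 2.
  r=1, t=0: q free; 3 ways for (p,s,u) × 2^1 = 6.
  r=0, t=1: q free; 4 ways for (p,s,u) × 2^1 = 8.
  r=0, t=0: p free; 3 ways for (q,s,u) × 2^1 = 6.
Total: 2 + 6 + 8 + 6 = 22.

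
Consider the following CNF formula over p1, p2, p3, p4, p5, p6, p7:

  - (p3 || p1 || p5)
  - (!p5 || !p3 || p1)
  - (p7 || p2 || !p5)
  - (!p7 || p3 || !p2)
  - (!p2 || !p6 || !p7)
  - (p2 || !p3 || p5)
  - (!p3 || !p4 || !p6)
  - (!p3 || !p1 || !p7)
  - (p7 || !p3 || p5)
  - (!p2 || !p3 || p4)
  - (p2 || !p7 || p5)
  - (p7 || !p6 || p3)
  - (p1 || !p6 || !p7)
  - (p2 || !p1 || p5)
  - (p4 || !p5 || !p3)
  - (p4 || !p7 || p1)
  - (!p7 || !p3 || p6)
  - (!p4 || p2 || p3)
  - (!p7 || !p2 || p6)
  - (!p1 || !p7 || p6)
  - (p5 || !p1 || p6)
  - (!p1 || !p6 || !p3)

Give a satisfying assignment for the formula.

p1=F, p2=T, p3=F, p4=F, p5=T, p6=F, p7=F

Check each clause:
  1. (p1 || p3 || p5) — p5 is true.
  2. (!p5 || !p3 || p1) — !p3 is true.
  3. (p7 || p2 || !p5) — p2 is true.
  4. (!p2 || p3 || !p7) — !p7 is true.
  5. (!p7 || !p2 || !p6) — !p7 is true.
  6. (!p3 || p2 || p5) — p5 is true.
  7. (!p6 || !p3 || !p4) — !p6 is true.
  8. (!p1 || !p3 || !p7) — !p7 is true.
  9. (!p3 || p5 || p7) — !p3 is true.
  10. (p4 || !p2 || !p3) — !p3 is true.
  11. (p2 || p5 || !p7) — !p7 is true.
  12. (!p6 || p3 || p7) — !p6 is true.
  13. (!p7 || p1 || !p6) — !p7 is true.
  14. (p2 || p5 || !p1) — p2 is true.
  15. (!p5 || !p3 || p4) — !p3 is true.
  16. (!p7 || p1 || p4) — !p7 is true.
  17. (!p3 || !p7 || p6) — !p7 is true.
  18. (!p4 || p2 || p3) — p2 is true.
  19. (!p7 || !p2 || p6) — !p7 is true.
  20. (!p7 || p6 || !p1) — !p7 is true.
  21. (p5 || p6 || !p1) — p5 is true.
  22. (!p3 || !p1 || !p6) — !p6 is true.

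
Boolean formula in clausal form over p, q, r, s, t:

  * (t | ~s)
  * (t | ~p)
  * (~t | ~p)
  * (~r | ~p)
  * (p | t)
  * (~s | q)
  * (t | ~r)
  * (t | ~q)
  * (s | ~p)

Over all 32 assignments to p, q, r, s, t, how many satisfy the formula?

6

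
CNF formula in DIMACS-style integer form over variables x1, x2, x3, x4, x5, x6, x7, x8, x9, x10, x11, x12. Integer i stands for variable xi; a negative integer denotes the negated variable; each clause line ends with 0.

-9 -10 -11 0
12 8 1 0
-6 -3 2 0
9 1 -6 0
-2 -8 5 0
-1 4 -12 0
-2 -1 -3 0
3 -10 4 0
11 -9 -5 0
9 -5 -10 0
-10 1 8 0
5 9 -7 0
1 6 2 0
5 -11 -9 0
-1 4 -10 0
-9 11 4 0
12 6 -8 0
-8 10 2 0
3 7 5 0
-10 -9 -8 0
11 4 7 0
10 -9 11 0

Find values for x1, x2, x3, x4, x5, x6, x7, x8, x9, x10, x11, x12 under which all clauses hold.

x1 = T, x2 = F, x3 = T, x4 = T, x5 = T, x6 = F, x7 = T, x8 = F, x9 = F, x10 = F, x11 = F, x12 = T

x4 occurs only positively in the remaining clauses — set x4 = True.
Branch on x1: take x1 = True.
The remaining clauses are satisfied by x2 = False, x3 = True, x5 = True, x6 = False, x7 = True, x8 = False, x9 = False, x10 = False, x11 = False, x12 = True.
Every clause has at least one true literal under this assignment.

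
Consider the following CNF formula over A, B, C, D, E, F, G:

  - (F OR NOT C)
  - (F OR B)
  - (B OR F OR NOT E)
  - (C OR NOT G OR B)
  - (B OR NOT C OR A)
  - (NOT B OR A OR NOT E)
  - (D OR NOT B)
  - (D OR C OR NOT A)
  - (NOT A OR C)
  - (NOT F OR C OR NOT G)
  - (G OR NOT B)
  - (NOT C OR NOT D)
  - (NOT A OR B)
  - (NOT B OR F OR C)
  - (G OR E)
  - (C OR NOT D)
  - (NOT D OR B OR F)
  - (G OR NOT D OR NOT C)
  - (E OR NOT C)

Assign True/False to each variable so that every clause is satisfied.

A = False  B = False  C = False  D = False  E = True  F = True  G = False

Try A = False.
Try B = False.
  then F is forced to True.
  then C is forced to False.
  then G is forced to False.
  then E is forced to True.
  then D is forced to False.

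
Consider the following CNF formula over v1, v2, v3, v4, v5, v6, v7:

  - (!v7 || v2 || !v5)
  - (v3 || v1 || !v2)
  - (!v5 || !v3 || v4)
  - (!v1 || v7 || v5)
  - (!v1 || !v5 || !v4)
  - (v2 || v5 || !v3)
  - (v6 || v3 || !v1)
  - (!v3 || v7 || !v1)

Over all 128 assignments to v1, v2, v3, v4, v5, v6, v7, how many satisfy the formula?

Case analysis on v1 and v3:
  v1=1, v3=1: remaining (v2,v4,v5,v6,v7) ∈ {(1,0,0,0,1); (1,0,0,1,1); (1,1,0,0,1); (1,1,0,1,1)} — 4.
  v1=1, v3=0: 7 of the 32 assignments to (v2,v4,v5,v6,v7) work.
  v1=0, v3=1: v6 free; 7 ways for (v2,v4,v5,v7) × 2^1 = 14.
  v1=0, v3=0: v4, v6 free; 3 ways for (v2,v5,v7) × 2^2 = 12.
Total: 4 + 7 + 14 + 12 = 37.

37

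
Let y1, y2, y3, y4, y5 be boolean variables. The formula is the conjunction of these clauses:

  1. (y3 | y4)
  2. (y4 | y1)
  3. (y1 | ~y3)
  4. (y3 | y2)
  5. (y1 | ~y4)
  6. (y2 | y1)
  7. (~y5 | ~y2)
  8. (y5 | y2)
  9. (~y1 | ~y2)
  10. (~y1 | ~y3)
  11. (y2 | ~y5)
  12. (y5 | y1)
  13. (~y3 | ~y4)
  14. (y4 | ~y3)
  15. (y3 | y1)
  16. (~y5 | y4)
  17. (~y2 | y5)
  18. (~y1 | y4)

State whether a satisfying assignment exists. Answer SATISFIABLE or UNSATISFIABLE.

UNSATISFIABLE

y1 = True:
  propagation gives y2=False, y3=True; an empty clause results — contradiction.
y1 = False:
  propagation gives y4=True; an empty clause results — contradiction.
Every branch closes, so no satisfying assignment exists.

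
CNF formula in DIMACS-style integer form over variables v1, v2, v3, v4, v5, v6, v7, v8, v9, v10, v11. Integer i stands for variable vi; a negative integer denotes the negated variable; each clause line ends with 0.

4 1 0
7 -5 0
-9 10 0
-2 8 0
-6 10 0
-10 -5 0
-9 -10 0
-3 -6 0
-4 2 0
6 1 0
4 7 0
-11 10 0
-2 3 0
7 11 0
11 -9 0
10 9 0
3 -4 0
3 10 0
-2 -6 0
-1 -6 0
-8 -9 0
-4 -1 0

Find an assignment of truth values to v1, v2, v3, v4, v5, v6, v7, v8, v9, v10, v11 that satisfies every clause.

v1=T, v2=T, v3=T, v4=F, v5=F, v6=F, v7=T, v8=T, v9=F, v10=T, v11=T

Check each clause:
  1. (v4 ∨ v1) — v1 is true.
  2. (v7 ∨ ¬v5) — ¬v5 is true.
  3. (¬v9 ∨ v10) — v10 is true.
  4. (¬v2 ∨ v8) — v8 is true.
  5. (¬v6 ∨ v10) — ¬v6 is true.
  6. (¬v10 ∨ ¬v5) — ¬v5 is true.
  7. (¬v9 ∨ ¬v10) — ¬v9 is true.
  8. (¬v3 ∨ ¬v6) — ¬v6 is true.
  9. (¬v4 ∨ v2) — v2 is true.
  10. (v6 ∨ v1) — v1 is true.
  11. (v7 ∨ v4) — v7 is true.
  12. (¬v11 ∨ v10) — v10 is true.
  13. (¬v2 ∨ v3) — v3 is true.
  14. (v7 ∨ v11) — v11 is true.
  15. (¬v9 ∨ v11) — v11 is true.
  16. (v10 ∨ v9) — v10 is true.
  17. (¬v4 ∨ v3) — v3 is true.
  18. (v3 ∨ v10) — v10 is true.
  19. (¬v6 ∨ ¬v2) — ¬v6 is true.
  20. (¬v1 ∨ ¬v6) — ¬v6 is true.
  21. (¬v8 ∨ ¬v9) — ¬v9 is true.
  22. (¬v4 ∨ ¬v1) — ¬v4 is true.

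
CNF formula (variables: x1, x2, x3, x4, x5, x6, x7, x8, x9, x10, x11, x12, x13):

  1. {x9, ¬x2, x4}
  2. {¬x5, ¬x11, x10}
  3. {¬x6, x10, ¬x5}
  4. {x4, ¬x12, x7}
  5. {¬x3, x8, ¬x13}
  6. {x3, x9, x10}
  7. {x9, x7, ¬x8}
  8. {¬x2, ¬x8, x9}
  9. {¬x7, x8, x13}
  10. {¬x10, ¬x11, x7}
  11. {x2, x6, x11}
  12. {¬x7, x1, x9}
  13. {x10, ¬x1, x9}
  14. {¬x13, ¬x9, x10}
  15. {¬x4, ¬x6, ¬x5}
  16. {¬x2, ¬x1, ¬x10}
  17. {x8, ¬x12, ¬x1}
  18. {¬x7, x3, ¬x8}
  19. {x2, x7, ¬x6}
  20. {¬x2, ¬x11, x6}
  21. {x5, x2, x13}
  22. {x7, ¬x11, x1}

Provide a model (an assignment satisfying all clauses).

x1=F  x2=F  x3=T  x4=F  x5=F  x6=T  x7=T  x8=T  x9=T  x10=T  x11=F  x12=T  x13=T

Branch on x1: take x1 = False.
Try x2 = False.
For the remaining variables, x3 = True, x4 = False, x5 = False, x6 = True, x7 = True, x8 = True, x9 = True, x10 = True, x11 = False, x12 = True, x13 = True works.
Check each clause:
  1. {x9, ¬x2, x4} — x9 is true.
  2. {¬x5, ¬x11, x10} — x10 is true.
  3. {¬x5, x10, ¬x6} — x10 is true.
  4. {x7, ¬x12, x4} — x7 is true.
  5. {¬x13, x8, ¬x3} — x8 is true.
  6. {x10, x9, x3} — x9 is true.
  7. {x9, ¬x8, x7} — x9 is true.
  8. {¬x8, x9, ¬x2} — x9 is true.
  9. {x8, x13, ¬x7} — x8 is true.
  10. {¬x10, x7, ¬x11} — ¬x11 is true.
  11. {x2, x6, x11} — x6 is true.
  12. {¬x7, x9, x1} — x9 is true.
  13. {x9, ¬x1, x10} — x9 is true.
  14. {x10, ¬x13, ¬x9} — x10 is true.
  15. {¬x5, ¬x4, ¬x6} — ¬x5 is true.
  16. {¬x1, ¬x2, ¬x10} — ¬x1 is true.
  17. {x8, ¬x1, ¬x12} — x8 is true.
  18. {x3, ¬x8, ¬x7} — x3 is true.
  19. {x7, ¬x6, x2} — x7 is true.
  20. {x6, ¬x11, ¬x2} — ¬x11 is true.
  21. {x2, x5, x13} — x13 is true.
  22. {x7, ¬x11, x1} — ¬x11 is true.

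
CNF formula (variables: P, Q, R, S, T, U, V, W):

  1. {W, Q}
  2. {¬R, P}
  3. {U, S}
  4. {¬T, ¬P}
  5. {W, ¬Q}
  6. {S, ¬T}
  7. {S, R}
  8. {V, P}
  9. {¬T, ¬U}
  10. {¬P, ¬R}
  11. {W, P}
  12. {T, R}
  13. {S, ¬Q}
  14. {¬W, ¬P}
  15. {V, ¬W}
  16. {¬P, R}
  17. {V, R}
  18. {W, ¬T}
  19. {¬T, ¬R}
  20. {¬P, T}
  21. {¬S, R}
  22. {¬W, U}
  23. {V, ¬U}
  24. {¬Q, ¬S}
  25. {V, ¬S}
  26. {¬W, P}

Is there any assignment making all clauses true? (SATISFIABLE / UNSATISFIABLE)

P = True:
  propagation gives T=False; an empty clause results — contradiction.
P = False:
  propagation gives R=False, S=True; an empty clause results — contradiction.
Every branch closes, so no satisfying assignment exists.

UNSATISFIABLE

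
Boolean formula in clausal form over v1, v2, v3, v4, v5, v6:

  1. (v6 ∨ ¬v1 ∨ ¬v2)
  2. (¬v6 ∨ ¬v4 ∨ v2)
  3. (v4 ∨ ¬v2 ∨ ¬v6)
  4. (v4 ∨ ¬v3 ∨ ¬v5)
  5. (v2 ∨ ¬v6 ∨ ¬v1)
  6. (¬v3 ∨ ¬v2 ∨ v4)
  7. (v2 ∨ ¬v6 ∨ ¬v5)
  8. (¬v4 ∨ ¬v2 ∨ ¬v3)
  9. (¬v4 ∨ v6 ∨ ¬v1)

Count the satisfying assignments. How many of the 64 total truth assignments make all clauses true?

20

Split on v2, then v4.
  v2=T, v4=T: v5 free; 3 ways for (v1,v3,v6) × 2^1 = 6.
  v2=T, v4=F: remaining (v1,v3,v5,v6) ∈ {(F,F,F,F); (F,F,T,F)} — 2.
  v2=F, v4=T: remaining (v1,v3,v5,v6) ∈ {(F,F,F,F); (F,F,T,F); (F,T,F,F); (F,T,T,F)} — 4.
  v2=F, v4=F: 8 of the 16 assignments to (v1,v3,v5,v6) work.
Total: 6 + 2 + 4 + 8 = 20.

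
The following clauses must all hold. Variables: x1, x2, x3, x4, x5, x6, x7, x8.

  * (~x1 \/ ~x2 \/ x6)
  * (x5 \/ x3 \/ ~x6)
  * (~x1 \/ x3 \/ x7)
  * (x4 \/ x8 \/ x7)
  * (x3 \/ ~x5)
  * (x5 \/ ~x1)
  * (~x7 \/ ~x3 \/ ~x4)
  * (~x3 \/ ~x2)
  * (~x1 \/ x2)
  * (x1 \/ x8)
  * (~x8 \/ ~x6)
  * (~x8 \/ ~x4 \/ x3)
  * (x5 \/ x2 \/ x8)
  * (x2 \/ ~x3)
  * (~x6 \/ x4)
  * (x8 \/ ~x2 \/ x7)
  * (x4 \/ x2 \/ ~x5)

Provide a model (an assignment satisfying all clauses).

x1=F  x2=F  x3=F  x4=F  x5=F  x6=F  x7=T  x8=T

Branch on x1: take x1 = False.
  then x8 is forced to True.
  then x6 is forced to False.
Set x2 = False and propagate.
  then x3 is forced to False.
  then x5 is forced to False.
  then x4 is forced to False.
x7 is now unconstrained; take x7 = True.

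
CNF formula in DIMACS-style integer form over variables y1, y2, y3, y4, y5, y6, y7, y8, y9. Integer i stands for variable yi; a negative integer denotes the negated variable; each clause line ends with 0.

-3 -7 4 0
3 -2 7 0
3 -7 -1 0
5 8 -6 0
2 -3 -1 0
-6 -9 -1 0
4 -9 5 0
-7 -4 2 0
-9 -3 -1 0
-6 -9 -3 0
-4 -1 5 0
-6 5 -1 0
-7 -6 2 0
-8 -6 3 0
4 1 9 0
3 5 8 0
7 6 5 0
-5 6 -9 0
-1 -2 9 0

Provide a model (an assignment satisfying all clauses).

y1=False  y2=True  y3=True  y4=True  y5=False  y6=False  y7=True  y8=False  y9=False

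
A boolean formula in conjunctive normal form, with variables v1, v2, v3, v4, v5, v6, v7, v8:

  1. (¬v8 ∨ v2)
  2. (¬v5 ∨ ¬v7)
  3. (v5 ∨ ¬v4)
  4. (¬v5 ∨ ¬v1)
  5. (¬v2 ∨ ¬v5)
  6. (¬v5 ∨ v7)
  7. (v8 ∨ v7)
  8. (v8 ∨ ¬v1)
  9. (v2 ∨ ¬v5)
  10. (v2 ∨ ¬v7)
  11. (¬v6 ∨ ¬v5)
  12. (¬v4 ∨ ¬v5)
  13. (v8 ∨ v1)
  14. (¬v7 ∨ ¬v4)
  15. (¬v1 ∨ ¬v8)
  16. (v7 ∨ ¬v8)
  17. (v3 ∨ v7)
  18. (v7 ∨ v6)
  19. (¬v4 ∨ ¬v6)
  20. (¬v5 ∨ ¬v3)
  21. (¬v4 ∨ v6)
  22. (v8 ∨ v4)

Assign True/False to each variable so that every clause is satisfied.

Set v1 = False and propagate.
  then v8 is forced to True.
  then v2 is forced to True.
  then v5 is forced to False.
  then v4 is forced to False.
  then v7 is forced to True.
v3, v6 are now unconstrained; take v3 = False, v6 = True.
Every clause has at least one true literal under this assignment.
Check each clause:
  1. (v2 ∨ ¬v8) — v2 is true.
  2. (¬v5 ∨ ¬v7) — ¬v5 is true.
  3. (¬v4 ∨ v5) — ¬v4 is true.
  4. (¬v1 ∨ ¬v5) — ¬v5 is true.
  5. (¬v2 ∨ ¬v5) — ¬v5 is true.
  6. (v7 ∨ ¬v5) — ¬v5 is true.
  7. (v7 ∨ v8) — v8 is true.
  8. (v8 ∨ ¬v1) — v8 is true.
  9. (¬v5 ∨ v2) — v2 is true.
  10. (¬v7 ∨ v2) — v2 is true.
  11. (¬v6 ∨ ¬v5) — ¬v5 is true.
  12. (¬v4 ∨ ¬v5) — ¬v5 is true.
  13. (v1 ∨ v8) — v8 is true.
  14. (¬v7 ∨ ¬v4) — ¬v4 is true.
  15. (¬v8 ∨ ¬v1) — ¬v1 is true.
  16. (¬v8 ∨ v7) — v7 is true.
  17. (v3 ∨ v7) — v7 is true.
  18. (v6 ∨ v7) — v6 is true.
  19. (¬v6 ∨ ¬v4) — ¬v4 is true.
  20. (¬v3 ∨ ¬v5) — ¬v5 is true.
  21. (¬v4 ∨ v6) — ¬v4 is true.
  22. (v8 ∨ v4) — v8 is true.

v1=False, v2=True, v3=False, v4=False, v5=False, v6=True, v7=True, v8=True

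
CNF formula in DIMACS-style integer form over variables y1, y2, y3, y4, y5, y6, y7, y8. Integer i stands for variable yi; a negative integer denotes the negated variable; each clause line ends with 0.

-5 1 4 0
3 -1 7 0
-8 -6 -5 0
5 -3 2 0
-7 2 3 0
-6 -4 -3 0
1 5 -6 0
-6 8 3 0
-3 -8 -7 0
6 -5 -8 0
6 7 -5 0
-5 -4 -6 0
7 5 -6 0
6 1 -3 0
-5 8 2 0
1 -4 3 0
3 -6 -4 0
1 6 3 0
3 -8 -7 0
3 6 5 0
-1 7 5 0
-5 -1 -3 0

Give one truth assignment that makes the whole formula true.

y1=True, y2=True, y3=False, y4=False, y5=True, y6=False, y7=True, y8=False

Check each clause:
  1. (y4 | ~y5 | y1) — y1 is true.
  2. (y7 | y3 | ~y1) — y7 is true.
  3. (~y6 | ~y5 | ~y8) — ~y8 is true.
  4. (y2 | ~y3 | y5) — ~y3 is true.
  5. (y3 | ~y7 | y2) — y2 is true.
  6. (~y3 | ~y4 | ~y6) — ~y6 is true.
  7. (y5 | y1 | ~y6) — y1 is true.
  8. (~y6 | y3 | y8) — ~y6 is true.
  9. (~y8 | ~y7 | ~y3) — ~y8 is true.
  10. (y6 | ~y5 | ~y8) — ~y8 is true.
  11. (y7 | ~y5 | y6) — y7 is true.
  12. (~y5 | ~y6 | ~y4) — ~y6 is true.
  13. (~y6 | y7 | y5) — ~y6 is true.
  14. (y1 | y6 | ~y3) — y1 is true.
  15. (y2 | y8 | ~y5) — y2 is true.
  16. (y1 | y3 | ~y4) — y1 is true.
  17. (~y4 | y3 | ~y6) — ~y6 is true.
  18. (y6 | y3 | y1) — y1 is true.
  19. (y3 | ~y7 | ~y8) — ~y8 is true.
  20. (y6 | y5 | y3) — y5 is true.
  21. (~y1 | y5 | y7) — y5 is true.
  22. (~y3 | ~y5 | ~y1) — ~y3 is true.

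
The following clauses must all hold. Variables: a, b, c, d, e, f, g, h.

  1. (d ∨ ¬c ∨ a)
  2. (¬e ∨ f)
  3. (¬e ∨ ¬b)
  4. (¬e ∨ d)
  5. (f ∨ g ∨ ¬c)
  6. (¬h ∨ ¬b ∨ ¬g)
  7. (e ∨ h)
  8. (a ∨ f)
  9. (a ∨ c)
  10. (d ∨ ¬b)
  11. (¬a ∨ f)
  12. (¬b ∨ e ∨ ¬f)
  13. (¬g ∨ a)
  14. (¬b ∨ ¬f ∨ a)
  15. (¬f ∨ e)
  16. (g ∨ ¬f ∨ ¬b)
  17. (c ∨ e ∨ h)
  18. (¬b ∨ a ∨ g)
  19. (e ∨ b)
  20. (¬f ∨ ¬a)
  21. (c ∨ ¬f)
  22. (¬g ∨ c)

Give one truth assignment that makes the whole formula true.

a=False, b=False, c=True, d=True, e=True, f=True, g=False, h=True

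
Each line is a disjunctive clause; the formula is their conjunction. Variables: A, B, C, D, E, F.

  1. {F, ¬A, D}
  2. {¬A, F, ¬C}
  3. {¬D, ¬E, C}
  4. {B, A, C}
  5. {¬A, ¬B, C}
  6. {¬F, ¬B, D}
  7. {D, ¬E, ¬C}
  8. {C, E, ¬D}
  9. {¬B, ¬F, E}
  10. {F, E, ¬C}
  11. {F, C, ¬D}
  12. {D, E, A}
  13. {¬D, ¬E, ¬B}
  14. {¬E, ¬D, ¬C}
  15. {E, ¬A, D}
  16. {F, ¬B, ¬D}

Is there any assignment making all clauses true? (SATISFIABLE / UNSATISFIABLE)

Set A = True and propagate.
Set B = False and propagate.
Try C = False.
For the remaining variables, D = False, E = True, F = True works.
So A=T, B=F, C=F, D=F, E=T, F=T is a satisfying assignment.

SATISFIABLE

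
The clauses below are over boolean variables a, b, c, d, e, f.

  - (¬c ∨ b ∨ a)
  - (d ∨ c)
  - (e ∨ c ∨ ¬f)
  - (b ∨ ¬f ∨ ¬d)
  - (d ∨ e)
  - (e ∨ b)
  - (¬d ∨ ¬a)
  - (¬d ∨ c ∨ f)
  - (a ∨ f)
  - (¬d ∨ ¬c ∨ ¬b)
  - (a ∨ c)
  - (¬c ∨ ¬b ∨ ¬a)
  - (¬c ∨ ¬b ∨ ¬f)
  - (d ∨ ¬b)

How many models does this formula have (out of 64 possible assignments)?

2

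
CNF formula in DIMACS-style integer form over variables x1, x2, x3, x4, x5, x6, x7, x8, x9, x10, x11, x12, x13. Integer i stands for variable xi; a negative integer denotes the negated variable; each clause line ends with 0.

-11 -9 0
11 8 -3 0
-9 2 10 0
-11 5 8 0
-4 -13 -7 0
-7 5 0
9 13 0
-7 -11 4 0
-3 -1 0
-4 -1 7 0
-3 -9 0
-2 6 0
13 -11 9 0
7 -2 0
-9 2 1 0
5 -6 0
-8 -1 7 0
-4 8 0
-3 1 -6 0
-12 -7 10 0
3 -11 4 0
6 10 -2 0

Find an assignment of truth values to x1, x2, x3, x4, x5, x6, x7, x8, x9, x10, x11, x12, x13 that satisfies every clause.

x1=T, x2=T, x3=F, x4=F, x5=T, x6=T, x7=T, x8=T, x9=T, x10=F, x11=F, x12=F, x13=F

Pure literal: x5 appears only positively; assign x5 = True.
x12 occurs only negated in the remaining clauses — set x12 = False.
Set x1 = True and propagate.
  then x3 is forced to False.
Set x2 = True and propagate.
  then x6 is forced to True.
  then x7 is forced to True.
The remaining clauses are satisfied by x4 = False, x8 = True, x9 = True, x10 = False, x11 = False, x13 = False.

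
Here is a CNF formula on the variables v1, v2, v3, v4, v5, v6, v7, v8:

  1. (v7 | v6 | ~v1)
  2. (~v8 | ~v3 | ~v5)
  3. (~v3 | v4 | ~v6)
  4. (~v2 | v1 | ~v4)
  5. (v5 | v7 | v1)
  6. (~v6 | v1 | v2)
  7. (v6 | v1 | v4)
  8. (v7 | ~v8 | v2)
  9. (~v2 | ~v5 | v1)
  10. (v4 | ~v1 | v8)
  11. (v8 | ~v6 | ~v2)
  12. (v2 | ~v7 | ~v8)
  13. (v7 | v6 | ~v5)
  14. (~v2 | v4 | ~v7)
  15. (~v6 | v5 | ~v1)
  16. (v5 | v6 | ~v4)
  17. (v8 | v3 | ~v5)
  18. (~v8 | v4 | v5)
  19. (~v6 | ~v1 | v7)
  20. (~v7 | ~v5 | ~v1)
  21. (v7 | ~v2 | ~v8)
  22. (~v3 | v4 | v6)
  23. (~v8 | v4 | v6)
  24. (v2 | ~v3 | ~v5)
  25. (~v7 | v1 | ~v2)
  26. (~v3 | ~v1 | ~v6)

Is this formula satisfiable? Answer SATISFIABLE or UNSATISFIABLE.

v1 = True:
  v6 = True:
    propagation gives v5=True, v7=True; an empty clause results — contradiction.
  v6 = False:
    propagation gives v7=True, v5=False, v4=False, v8=True; an empty clause results — contradiction.
v1 = False:
  v2 = True:
    propagation gives v4=False, v6=True, v3=False, v5=False; an empty clause results — contradiction.
  v2 = False:
    propagation gives v6=False, v4=True, v5=True, v7=True; an empty clause results — contradiction.
Every branch closes, so no satisfying assignment exists.

UNSATISFIABLE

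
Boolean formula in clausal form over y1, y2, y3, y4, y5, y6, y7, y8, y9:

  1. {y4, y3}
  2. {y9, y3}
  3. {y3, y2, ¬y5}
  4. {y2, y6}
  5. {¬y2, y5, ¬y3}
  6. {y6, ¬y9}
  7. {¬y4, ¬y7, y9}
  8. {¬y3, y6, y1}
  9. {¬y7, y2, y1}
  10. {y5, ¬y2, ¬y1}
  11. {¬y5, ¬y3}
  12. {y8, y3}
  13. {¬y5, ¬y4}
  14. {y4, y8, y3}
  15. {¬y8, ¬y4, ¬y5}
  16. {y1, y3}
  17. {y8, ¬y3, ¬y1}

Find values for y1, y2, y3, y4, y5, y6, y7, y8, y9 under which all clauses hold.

y1 = T, y2 = F, y3 = T, y4 = F, y5 = F, y6 = T, y7 = T, y8 = T, y9 = F

y6 occurs only positively in the remaining clauses — set y6 = True.
Set y1 = True and propagate.
Set y2 = False and propagate.
Branch on y3: take y3 = True.
  then y5 is forced to False.
  then y8 is forced to True.
The remaining clauses are satisfied by y4 = False, y7 = True, y9 = False.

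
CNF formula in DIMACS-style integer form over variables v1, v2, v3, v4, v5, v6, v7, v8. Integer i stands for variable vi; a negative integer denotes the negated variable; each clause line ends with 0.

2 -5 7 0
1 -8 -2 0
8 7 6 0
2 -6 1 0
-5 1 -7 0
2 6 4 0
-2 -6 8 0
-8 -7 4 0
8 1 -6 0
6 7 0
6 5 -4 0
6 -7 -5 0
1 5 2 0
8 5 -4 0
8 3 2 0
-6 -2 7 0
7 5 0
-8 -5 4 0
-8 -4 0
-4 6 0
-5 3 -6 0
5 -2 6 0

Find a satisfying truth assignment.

v1=True  v2=False  v3=True  v4=False  v5=True  v6=True  v7=True  v8=False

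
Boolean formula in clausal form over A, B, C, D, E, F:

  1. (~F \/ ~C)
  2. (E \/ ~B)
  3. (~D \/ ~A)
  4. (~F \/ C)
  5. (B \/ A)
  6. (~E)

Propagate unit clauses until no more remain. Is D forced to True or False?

False

(~E) is a unit clause: E = False.
(~B \/ E): since E = False, the clause reduces to (~B). B = False.
(A \/ B) with B = False leaves only A, so A = True.
In (~D \/ ~A), ~A is now false; ~D must hold, so D = False.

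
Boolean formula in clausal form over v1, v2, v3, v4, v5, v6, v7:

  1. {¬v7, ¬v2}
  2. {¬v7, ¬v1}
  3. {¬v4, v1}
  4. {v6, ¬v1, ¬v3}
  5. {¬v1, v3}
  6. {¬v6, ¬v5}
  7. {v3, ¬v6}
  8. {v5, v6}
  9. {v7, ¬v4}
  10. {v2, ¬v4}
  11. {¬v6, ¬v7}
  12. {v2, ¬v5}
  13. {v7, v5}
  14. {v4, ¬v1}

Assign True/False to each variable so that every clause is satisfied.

v1 = 0, v2 = 1, v3 = 0, v4 = 0, v5 = 1, v6 = 0, v7 = 0

Try v1 = False.
  then v4 is forced to False.
The remaining clauses are satisfied by v2 = True, v3 = False, v5 = True, v6 = False, v7 = False.
Every clause has at least one true literal under this assignment.
Check each clause:
  1. {¬v2, ¬v7} — ¬v7 is true.
  2. {¬v7, ¬v1} — ¬v7 is true.
  3. {¬v4, v1} — ¬v4 is true.
  4. {¬v1, ¬v3, v6} — ¬v3 is true.
  5. {¬v1, v3} — ¬v1 is true.
  6. {¬v5, ¬v6} — ¬v6 is true.
  7. {¬v6, v3} — ¬v6 is true.
  8. {v6, v5} — v5 is true.
  9. {v7, ¬v4} — ¬v4 is true.
  10. {v2, ¬v4} — v2 is true.
  11. {¬v6, ¬v7} — ¬v7 is true.
  12. {¬v5, v2} — v2 is true.
  13. {v5, v7} — v5 is true.
  14. {v4, ¬v1} — ¬v1 is true.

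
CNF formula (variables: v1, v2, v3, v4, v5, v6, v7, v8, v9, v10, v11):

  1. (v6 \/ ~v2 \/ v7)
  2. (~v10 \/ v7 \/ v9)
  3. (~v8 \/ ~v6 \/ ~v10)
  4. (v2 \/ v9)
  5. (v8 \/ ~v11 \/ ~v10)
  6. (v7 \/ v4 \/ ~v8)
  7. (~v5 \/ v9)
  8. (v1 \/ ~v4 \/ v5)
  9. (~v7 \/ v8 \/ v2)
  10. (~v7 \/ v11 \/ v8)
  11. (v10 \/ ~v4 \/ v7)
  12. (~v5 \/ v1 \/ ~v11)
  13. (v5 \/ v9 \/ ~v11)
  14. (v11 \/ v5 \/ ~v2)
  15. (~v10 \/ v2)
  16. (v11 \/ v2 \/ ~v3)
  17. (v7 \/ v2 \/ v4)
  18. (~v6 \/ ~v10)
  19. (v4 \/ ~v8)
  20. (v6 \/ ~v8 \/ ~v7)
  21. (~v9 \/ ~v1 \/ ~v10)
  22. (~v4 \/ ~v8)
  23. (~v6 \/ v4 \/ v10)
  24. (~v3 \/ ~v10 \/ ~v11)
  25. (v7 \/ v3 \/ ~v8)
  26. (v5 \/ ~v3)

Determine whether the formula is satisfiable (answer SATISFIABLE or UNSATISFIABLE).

Set v1 = True and propagate.
Try v2 = True.
For the remaining variables, v3 = False, v4 = True, v5 = True, v6 = True, v7 = True, v8 = False, v9 = True, v10 = False, v11 = True works.
So v1 = T, v2 = T, v3 = F, v4 = T, v5 = T, v6 = T, v7 = T, v8 = F, v9 = T, v10 = F, v11 = T is a satisfying assignment.

SATISFIABLE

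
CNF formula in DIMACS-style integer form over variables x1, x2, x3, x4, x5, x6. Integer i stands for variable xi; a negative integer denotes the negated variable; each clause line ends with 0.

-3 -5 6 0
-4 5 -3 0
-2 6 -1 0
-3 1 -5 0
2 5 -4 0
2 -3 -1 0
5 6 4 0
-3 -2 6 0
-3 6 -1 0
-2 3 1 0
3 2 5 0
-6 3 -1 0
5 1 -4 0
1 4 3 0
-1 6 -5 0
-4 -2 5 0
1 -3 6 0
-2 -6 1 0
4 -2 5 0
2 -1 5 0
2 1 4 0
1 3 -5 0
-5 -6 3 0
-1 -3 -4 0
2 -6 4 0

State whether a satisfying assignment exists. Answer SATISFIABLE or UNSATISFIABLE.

SATISFIABLE

Set x1 = True and propagate.
Branch on x2: take x2 = True.
  then x6 is forced to True.
  then x3 is forced to True.
  then x4 is forced to False.
  then x5 is forced to True.
So x1=T, x2=T, x3=T, x4=F, x5=T, x6=T is a satisfying assignment.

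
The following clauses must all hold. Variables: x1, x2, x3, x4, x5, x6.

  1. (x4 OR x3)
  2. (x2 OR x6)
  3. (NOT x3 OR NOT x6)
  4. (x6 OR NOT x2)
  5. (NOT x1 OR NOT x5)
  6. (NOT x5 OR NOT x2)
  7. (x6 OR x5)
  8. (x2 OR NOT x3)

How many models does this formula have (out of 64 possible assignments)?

5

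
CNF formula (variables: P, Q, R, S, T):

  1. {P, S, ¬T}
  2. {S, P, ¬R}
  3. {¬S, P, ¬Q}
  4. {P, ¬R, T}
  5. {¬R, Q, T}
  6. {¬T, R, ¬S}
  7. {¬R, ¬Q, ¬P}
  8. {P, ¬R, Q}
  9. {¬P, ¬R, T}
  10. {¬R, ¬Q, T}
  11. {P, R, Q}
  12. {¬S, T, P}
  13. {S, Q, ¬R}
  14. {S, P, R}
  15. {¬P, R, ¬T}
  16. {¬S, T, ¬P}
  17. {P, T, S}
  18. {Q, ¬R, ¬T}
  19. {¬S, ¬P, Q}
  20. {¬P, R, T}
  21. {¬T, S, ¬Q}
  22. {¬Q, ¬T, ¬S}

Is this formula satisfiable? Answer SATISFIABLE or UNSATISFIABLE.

UNSATISFIABLE

P = True:
  T = True:
    propagation gives R=True, Q=False; an empty clause results — contradiction.
  T = False:
    propagation gives R=False; an empty clause results — contradiction.
P = False:
  R = True:
    propagation gives S=True, Q=False; an empty clause results — contradiction.
  R = False:
    propagation gives Q=True, S=False; an empty clause results — contradiction.
Every branch closes, so no satisfying assignment exists.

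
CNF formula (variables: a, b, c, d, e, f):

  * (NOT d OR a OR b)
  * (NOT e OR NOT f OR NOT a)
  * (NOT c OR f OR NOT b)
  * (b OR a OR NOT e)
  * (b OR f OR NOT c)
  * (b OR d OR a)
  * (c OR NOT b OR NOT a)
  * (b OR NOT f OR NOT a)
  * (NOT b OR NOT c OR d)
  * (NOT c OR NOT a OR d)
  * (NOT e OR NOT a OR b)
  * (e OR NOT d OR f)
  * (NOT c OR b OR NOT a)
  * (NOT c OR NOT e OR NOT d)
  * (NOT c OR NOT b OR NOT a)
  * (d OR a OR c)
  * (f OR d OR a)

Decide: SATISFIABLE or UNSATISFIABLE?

Try a = False.
The remaining clauses are satisfied by b = True, c = False, d = True, e = True, f = False.
So a=F, b=T, c=F, d=T, e=T, f=F is a satisfying assignment.

SATISFIABLE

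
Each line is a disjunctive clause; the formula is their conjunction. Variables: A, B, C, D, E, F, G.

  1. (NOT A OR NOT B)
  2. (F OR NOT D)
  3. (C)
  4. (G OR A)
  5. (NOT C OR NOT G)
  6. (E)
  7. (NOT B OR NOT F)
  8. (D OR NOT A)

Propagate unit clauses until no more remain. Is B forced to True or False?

False

(C) is a unit clause: C = True.
In (NOT G OR NOT C), NOT C is now false; NOT G must hold, so G = False.
(A OR G) with G = False leaves only A, so A = True.
(NOT B OR NOT A) with A = True leaves only NOT B, so B = False.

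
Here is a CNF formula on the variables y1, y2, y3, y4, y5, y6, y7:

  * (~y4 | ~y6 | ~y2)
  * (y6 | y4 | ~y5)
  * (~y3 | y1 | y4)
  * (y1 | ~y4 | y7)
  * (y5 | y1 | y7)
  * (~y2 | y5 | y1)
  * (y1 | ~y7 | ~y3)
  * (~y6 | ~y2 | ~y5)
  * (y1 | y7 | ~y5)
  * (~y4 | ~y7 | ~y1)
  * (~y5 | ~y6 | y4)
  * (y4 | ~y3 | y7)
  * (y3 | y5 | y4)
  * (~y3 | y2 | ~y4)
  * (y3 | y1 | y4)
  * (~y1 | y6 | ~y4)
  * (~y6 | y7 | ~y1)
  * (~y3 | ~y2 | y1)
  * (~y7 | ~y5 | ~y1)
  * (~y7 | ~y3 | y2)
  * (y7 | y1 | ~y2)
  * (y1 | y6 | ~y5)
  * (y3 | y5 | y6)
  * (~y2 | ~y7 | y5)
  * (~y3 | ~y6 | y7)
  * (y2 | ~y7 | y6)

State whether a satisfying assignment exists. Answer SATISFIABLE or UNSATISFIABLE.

SATISFIABLE

Set y1 = False and propagate.
Branch on y2: take y2 = False.
Try y3 = False.
  then y4 is forced to True.
  then y7 is forced to True.
  then y6 is forced to True.
y5 is now unconstrained; take y5 = False.
So y1=F, y2=F, y3=F, y4=T, y5=F, y6=T, y7=T is a satisfying assignment.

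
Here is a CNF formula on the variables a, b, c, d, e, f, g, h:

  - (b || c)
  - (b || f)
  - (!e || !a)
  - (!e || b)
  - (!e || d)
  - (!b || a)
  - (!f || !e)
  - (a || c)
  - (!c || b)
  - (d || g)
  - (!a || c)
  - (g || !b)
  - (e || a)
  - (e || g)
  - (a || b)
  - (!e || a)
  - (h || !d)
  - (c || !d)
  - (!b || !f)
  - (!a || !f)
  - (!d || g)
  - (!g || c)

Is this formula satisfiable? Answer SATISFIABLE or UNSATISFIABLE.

SATISFIABLE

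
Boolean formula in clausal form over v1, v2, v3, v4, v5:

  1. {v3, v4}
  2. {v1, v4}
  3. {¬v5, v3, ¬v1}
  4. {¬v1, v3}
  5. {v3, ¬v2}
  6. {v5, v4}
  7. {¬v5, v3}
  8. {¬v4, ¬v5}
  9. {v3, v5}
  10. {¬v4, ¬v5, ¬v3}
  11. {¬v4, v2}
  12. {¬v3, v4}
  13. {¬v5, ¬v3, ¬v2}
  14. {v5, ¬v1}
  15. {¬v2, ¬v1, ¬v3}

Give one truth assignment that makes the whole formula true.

v1=0, v2=1, v3=1, v4=1, v5=0

Set v1 = False and propagate.
  then v4 is forced to True.
  then v5 is forced to False.
  then v3 is forced to True.
  then v2 is forced to True.
Every clause has at least one true literal under this assignment.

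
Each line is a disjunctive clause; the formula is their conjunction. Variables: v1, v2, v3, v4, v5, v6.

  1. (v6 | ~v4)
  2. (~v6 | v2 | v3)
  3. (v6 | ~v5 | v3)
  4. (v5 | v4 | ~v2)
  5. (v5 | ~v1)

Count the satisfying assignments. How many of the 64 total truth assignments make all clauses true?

22

Case analysis on v5 and v6:
  v5=1, v6=1: v1, v4 free; 3 ways for (v2,v3) × 2^2 = 12.
  v5=1, v6=0: remaining (v1,v2,v3,v4) ∈ {(0,0,1,0); (0,1,1,0); (1,0,1,0); (1,1,1,0)} — 4.
  v5=0, v6=1: remaining (v1,v2,v3,v4) ∈ {(0,0,1,0); (0,0,1,1); (0,1,0,1); (0,1,1,1)} — 4.
  v5=0, v6=0: remaining (v1,v2,v3,v4) ∈ {(0,0,0,0); (0,0,1,0)} — 2.
Total: 12 + 4 + 4 + 2 = 22.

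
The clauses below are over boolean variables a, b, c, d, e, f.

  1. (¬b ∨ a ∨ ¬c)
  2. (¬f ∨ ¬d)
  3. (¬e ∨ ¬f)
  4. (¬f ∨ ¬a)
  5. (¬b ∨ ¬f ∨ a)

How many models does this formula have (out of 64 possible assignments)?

30

Split on f, then a.
  f=1, a=1: a clause becomes empty — 0.
  f=1, a=0: remaining (b,c,d,e) ∈ {(0,0,0,0); (0,1,0,0)} — 2.
  f=0, a=1: b, c, d, e free → 2^4 = 16.
  f=0, a=0: d, e free; 3 ways for (b,c) × 2^2 = 12.
Total: 0 + 2 + 16 + 12 = 30.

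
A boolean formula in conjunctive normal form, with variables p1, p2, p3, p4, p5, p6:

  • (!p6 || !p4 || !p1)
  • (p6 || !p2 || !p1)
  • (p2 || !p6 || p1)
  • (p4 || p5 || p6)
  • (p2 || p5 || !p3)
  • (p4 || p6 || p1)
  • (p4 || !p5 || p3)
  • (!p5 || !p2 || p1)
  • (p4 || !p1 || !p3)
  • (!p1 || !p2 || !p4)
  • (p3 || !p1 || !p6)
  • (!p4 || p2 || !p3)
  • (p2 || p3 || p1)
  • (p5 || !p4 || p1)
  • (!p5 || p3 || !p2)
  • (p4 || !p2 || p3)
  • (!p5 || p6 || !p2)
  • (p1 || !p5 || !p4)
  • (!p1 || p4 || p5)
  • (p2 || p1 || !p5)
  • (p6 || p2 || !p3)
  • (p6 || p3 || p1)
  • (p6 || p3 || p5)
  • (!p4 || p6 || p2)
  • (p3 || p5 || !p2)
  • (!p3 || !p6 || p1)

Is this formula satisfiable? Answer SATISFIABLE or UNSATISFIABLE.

p1 = True:
  p2 = True:
    propagation gives p6=True, p4=False, p3=False; an empty clause results — contradiction.
  p2 = False:
    p3 = True:
      propagation gives p5=True, p4=True; contradiction.
    p3 = False:
      propagation gives p6=False, p5=True, p4=True; contradiction.
p1 = False:
  p2 = True:
    propagation gives p5=False, p4=False, p6=True, p3=True; an empty clause results — contradiction.
  p2 = False:
    propagation gives p6=False, p4=True; an empty clause results — contradiction.
Every branch closes, so no satisfying assignment exists.

UNSATISFIABLE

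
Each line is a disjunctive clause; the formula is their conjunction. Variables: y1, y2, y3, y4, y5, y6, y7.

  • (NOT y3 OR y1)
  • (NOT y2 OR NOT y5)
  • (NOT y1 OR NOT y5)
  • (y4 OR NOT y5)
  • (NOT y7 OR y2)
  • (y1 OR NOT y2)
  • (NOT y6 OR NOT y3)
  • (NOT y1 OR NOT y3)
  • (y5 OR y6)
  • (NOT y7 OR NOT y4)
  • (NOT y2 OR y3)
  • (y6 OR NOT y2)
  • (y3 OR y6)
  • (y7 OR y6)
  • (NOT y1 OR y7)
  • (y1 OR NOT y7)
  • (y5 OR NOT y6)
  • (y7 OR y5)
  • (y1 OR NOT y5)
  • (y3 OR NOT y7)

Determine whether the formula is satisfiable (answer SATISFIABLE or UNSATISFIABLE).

UNSATISFIABLE

y1 = True:
  propagation gives y5=False, y3=False, y6=True; an empty clause results — contradiction.
y1 = False:
  propagation gives y3=False, y2=False, y7=False, y6=True; an empty clause results — contradiction.
Every branch closes, so no satisfying assignment exists.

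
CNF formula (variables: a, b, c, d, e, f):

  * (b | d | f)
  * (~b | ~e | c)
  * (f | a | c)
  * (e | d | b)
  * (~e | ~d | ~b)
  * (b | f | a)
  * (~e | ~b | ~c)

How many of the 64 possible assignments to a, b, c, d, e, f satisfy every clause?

30

Split on b, then e.
  b=1, e=1: a clause becomes empty — 0.
  b=1, e=0: d free; 7 ways for (a,c,f) × 2^1 = 14.
  b=0, e=1: c free; 5 ways for (a,d,f) × 2^1 = 10.
  b=0, e=0: c free; 3 ways for (a,d,f) × 2^1 = 6.
Total: 0 + 14 + 10 + 6 = 30.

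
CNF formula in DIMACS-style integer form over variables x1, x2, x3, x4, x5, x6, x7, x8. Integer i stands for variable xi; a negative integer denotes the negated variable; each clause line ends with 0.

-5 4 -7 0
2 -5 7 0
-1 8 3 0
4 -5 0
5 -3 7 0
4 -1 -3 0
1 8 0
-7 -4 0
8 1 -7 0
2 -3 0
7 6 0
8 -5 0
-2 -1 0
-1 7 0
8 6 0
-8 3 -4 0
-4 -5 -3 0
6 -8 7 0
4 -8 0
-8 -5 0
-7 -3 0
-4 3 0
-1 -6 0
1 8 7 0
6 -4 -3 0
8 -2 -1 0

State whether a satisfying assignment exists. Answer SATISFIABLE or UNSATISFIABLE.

x8 = True:
  propagation gives x4=True, x7=False, x6=True, x1=False; an empty clause results — contradiction.
x8 = False:
  propagation gives x1=True, x3=True, x4=True, x7=False; an empty clause results — contradiction.
Every branch closes, so no satisfying assignment exists.

UNSATISFIABLE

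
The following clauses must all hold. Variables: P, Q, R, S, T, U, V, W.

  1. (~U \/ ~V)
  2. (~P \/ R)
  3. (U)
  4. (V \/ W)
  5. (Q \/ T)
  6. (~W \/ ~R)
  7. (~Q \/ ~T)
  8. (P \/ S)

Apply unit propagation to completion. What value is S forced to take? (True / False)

True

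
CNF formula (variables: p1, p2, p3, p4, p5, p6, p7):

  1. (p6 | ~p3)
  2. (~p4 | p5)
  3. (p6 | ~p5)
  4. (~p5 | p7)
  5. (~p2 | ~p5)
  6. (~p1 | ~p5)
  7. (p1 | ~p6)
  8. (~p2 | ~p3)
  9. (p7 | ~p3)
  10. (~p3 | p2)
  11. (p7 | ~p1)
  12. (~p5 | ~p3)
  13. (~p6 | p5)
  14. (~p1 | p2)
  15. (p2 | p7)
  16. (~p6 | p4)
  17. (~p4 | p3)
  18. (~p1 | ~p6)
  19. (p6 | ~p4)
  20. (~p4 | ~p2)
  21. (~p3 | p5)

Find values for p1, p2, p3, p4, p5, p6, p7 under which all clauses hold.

p1=0  p2=0  p3=0  p4=0  p5=0  p6=0  p7=1

Pure literal: p7 appears only positively; assign p7 = True.
Set p1 = False and propagate.
  then p6 is forced to False.
  then p3 is forced to False.
  then p5 is forced to False.
  then p4 is forced to False.
p2 is now unconstrained; take p2 = False.
Every clause has at least one true literal under this assignment.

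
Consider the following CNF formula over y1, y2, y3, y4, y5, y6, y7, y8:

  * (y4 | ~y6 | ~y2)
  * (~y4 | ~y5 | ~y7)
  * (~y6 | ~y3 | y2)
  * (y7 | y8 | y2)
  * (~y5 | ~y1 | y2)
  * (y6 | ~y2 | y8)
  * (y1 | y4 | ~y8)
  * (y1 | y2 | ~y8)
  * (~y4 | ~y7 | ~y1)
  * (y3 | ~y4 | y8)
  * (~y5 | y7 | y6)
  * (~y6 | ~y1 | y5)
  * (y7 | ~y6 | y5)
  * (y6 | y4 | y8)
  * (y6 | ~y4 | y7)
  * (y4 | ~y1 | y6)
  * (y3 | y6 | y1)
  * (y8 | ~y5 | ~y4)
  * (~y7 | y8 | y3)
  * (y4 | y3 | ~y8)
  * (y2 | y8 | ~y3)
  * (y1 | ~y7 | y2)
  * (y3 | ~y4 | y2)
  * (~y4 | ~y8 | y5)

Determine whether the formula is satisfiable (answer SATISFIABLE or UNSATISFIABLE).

Try y1 = False.
Try y2 = True.
The remaining clauses are satisfied by y3 = True, y4 = True, y5 = False, y6 = True, y7 = True, y8 = False.
So y1 = False, y2 = True, y3 = True, y4 = True, y5 = False, y6 = True, y7 = True, y8 = False is a satisfying assignment.

SATISFIABLE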